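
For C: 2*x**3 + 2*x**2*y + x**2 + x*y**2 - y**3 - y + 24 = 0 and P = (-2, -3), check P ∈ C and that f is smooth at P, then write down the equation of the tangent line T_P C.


Tangent line at P: 53*x - 8*y + 82 = 0.

Step 1: f(-2, -3) = 0, so P lies on C.
Step 2: partial derivatives
  f_x(x, y) = 6*x**2 + 4*x*y + 2*x + y**2, f_y(x, y) = 2*x**2 + 2*x*y - 3*y**2 - 1.
  f_x(P) = 53, f_y(P) = -8 (gradient nonzero, so P is smooth).
Step 3: tangent line at P: 53·(x − -2) + -8·(y − -3) = 0.
Expanding: 53*x - 8*y + 82 = 0.


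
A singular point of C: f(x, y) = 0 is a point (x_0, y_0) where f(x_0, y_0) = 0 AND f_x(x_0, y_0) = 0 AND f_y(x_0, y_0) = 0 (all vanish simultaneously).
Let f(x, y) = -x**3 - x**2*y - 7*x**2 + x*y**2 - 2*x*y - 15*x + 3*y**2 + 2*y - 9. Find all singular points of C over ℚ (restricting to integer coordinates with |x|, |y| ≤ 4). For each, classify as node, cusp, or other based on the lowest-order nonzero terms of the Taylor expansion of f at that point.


Singular points: {(-2, -1)}; classification: cusp.

Compute partial derivatives:
  f_x = -3*x**2 - 2*x*y - 14*x + y**2 - 2*y - 15.
  f_y = -x**2 + 2*x*y - 2*x + 6*y + 2.
Scan x_0 ∈ {−4, ..., 4}. For each x_0, f_y(x_0, y) is a polynomial in y; find its integer roots y ∈ {−4, ..., 4}, then test f_x and f at those candidates.
  x = -4: f_y(-4, y) = -2*y - 6; vanishes at y ∈ {-3}. (-4, -3): f_x = -16 ≠ 0.
  x = -3: f_y(-3, y) = -1; no integer root y with |y| ≤ 4.
  x = -2: f_y(-2, y) = 2*y + 2; vanishes at y ∈ {-1}. (-2, -1): f_x = 0, f = 0 — SINGULAR.
  x = -1: f_y(-1, y) = 4*y + 3; no integer root y with |y| ≤ 4.
  x = 0: f_y(0, y) = 6*y + 2; no integer root y with |y| ≤ 4.
  x = 1: f_y(1, y) = 8*y - 1; no integer root y with |y| ≤ 4.
  x = 2: f_y(2, y) = 10*y - 6; no integer root y with |y| ≤ 4.
  x = 3: f_y(3, y) = 12*y - 13; no integer root y with |y| ≤ 4.
  x = 4: f_y(4, y) = 14*y - 22; no integer root y with |y| ≤ 4.
Only singular point on the grid: (-2, -1).
Classify: substitute x = -2 + u, y = -1 + v and expand: f = -u**3 - u**2*v + u*v**2 + v**2.
No constant or linear terms (consistent with a singular point). Quadratic part: v**2. Cubic part: -u**3 - u**2*v + u*v**2.
The quadratic part v**2 is a perfect square, so there is a single (double) tangent line v = 0, i.e. y = -1. Restricting the cubic part to that line (v = 0) leaves -u**3 ≠ 0, so f is not divisible by v and the branch is v² ≈ u**3 to lowest order — this is a cusp.
Classification: cusp.


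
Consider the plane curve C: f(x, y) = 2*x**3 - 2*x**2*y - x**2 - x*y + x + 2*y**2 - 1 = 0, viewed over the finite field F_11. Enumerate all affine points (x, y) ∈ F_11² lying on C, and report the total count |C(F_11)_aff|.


Affine F_11-points: {(1, 1), (1, 6), (5, 1), (5, 10), (6, 2), (6, 4), (9, 7)}; count = 7.

For each of the 121 pairs (x, y) ∈ F_11², evaluate f(x, y) mod 11. Record the zeros.
  x = 0: [0↦10, 1↦1, 2↦7, 3↦6, 4↦9, 5↦5, 6↦5, 7↦9, 8↦6, 9↦7, 10↦1]  zeros at y ∈ ∅
  x = 1: [0↦1, 1↦0, 2↦3, 3↦10, 4↦10, 5↦3, 6↦0, 7↦1, 8↦6, 9↦4, 10↦6]  zeros at y ∈ {1, 6}
  x = 2: [0↦2, 1↦5, 2↦1, 3↦1, 4↦5, 5↦2, 6↦3, 7↦8, 8↦6, 9↦8, 10↦3]  zeros at y ∈ ∅
  x = 3: [0↦3, 1↦6, 2↦2, 3↦2, 4↦6, 5↦3, 6↦4, 7↦9, 8↦7, 9↦9, 10↦4]  zeros at y ∈ ∅
  x = 4: [0↦5, 1↦4, 2↦7, 3↦3, 4↦3, 5↦7, 6↦4, 7↦5, 8↦10, 9↦8, 10↦10]  zeros at y ∈ ∅
  x = 5: [0↦9, 1↦0, 2↦6, 3↦5, 4↦8, 5↦4, 6↦4, 7↦8, 8↦5, 9↦6, 10↦0]  zeros at y ∈ {1, 10}
  x = 6: [0↦5, 1↦6, 2↦0, 3↦9, 4↦0, 5↦6, 6↦5, 7↦8, 8↦4, 9↦4, 10↦8]  zeros at y ∈ {2, 4}
  x = 7: [0↦5, 1↦1, 2↦1, 3↦5, 4↦2, 5↦3, 6↦8, 7↦6, 8↦8, 9↦3, 10↦2]  zeros at y ∈ ∅
  x = 8: [0↦10, 1↦8, 2↦10, 3↦5, 4↦4, 5↦7, 6↦3, 7↦3, 8↦7, 9↦4, 10↦5]  zeros at y ∈ ∅
  x = 9: [0↦10, 1↦6, 2↦6, 3↦10, 4↦7, 5↦8, 6↦2, 7↦0, 8↦2, 9↦8, 10↦7]  zeros at y ∈ {7}
  x = 10: [0↦6, 1↦7, 2↦1, 3↦10, 4↦1, 5↦7, 6↦6, 7↦9, 8↦5, 9↦5, 10↦9]  zeros at y ∈ ∅
Collecting zeros: affine points = {(1, 1), (1, 6), (5, 1), (5, 10), (6, 2), (6, 4), (9, 7)}.
Total count |C(F_11)_aff| = 7.


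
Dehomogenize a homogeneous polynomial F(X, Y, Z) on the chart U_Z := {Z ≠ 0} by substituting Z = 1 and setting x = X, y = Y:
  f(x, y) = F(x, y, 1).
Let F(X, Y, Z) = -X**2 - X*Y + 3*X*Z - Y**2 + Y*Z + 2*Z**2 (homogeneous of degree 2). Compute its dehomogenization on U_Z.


f(x, y) = -x**2 - x*y + 3*x - y**2 + y + 2

On U_Z we set Z = 1. Each monomial c·X^i·Y^j·Z^k in F becomes c·x^i·y^j·1^k = c·x^i·y^j.
Substituting Z = 1: F(X, Y, 1) = -x**2 - x*y + 3*x - y**2 + y + 2.
Note: deg(f) ≤ deg(F) = 2; strict inequality happens when F is divisible by Z (lost terms).


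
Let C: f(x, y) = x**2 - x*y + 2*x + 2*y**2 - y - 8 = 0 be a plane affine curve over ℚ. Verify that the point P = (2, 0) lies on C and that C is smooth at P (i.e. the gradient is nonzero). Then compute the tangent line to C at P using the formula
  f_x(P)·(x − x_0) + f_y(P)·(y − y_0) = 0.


Tangent line at P: 6*x - 3*y - 12 = 0.

Step 1: f(2, 0) = 0, so P lies on C.
Step 2: partial derivatives
  f_x(x, y) = 2*x - y + 2, f_y(x, y) = -x + 4*y - 1.
  f_x(P) = 6, f_y(P) = -3 (gradient nonzero, so P is smooth).
Step 3: tangent line at P: 6·(x − 2) + -3·(y − 0) = 0.
Expanding: 6*x - 3*y - 12 = 0.


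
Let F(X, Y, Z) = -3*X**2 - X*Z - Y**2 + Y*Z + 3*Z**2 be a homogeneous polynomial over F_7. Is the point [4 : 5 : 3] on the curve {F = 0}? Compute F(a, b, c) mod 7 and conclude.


F(4,5,3) ≡ 6 (mod 7); P is NOT on the curve.

Evaluate F(4, 5, 3) term-by-term (mod 7).
  -3*X**2 ↦ -3·16·1·1 = -48
  -X*Z ↦ -1·4·1·3 = -12
  -Y**2 ↦ -1·1·25·1 = -25
  Y*Z ↦ 1·1·5·3 = 15
  3*Z**2 ↦ 3·1·1·9 = 27
Sum: F(4, 5, 3) = (-48) + (-12) + (-25) + (15) + (27) = -43.
Reducing mod 7: -43 ≡ 6 (mod 7).
Since F(a, b, c) ≡ 6 ≠ 0 (mod 7), P does NOT lie on the curve.


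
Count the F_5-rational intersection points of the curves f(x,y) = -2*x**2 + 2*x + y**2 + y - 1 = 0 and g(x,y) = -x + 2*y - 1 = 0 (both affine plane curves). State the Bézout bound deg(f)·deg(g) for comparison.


Common zeros: {(2, 4), (4, 0)}; count = 2; Bézout bound = 2.

deg(f) = 2, deg(g) = 1, so Bézout bound = 2.
Scan x ∈ F_5. For each x, list the y ∈ F_5 with f(x, y) ≡ 0 and those with g(x, y) ≡ 0 (mod 5); the common zeros in that column are the intersection.
  x = 0: f ≡ 0 at y ∈ {2}; g ≡ 0 at y ∈ {3}; common: ∅.
  x = 1: f ≡ 0 at y ∈ {2}; g ≡ 0 at y ∈ {1}; common: ∅.
  x = 2: f ≡ 0 at y ∈ {0, 4}; g ≡ 0 at y ∈ {4}; common: {4}.
  x = 3: f ≡ 0 at y ∈ ∅; g ≡ 0 at y ∈ {2}; common: ∅.
  x = 4: f ≡ 0 at y ∈ {0, 4}; g ≡ 0 at y ∈ {0}; common: {0}.
Collecting: common zeros = {(2, 4), (4, 0)}, so the count is 2.
Comparison with the Bézout bound: 2 ≤ 2 = deg(f)·deg(g), as expected for curves with no common component (the bound is attained).


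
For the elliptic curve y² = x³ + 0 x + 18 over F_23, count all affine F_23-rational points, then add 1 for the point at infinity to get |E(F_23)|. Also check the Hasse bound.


Affine points = {(0, 8), (0, 15), (2, 7), (2, 16), (4, 6), (4, 17), (6, 2), (6, 21), (7, 4), (7, 19), (8, 1), (8, 22), (10, 11), (10, 12), (14, 5), (14, 18), (15, 9), (15, 14), (17, 3), (17, 20), (18, 10), (18, 13), (19, 0)}; affine count = 23; |E(F_23)| = 24.

Discriminant check: Δ ∝ 4a³ + 27b² = 4·0³ + 27·18² = 4·0 + 27·324 ≡ 8 (mod 23). Nonzero ⇒ E is nonsingular.
For each x ∈ F_23, compute rhs = x³ + 0·x + 18 mod 23, then count y ∈ F_23 with y² ≡ rhs.
  x = 0: rhs = 18, matching y values: 8, 15 (2 points).
  x = 1: rhs = 19, matching y values: none (0 points).
  x = 2: rhs = 3, matching y values: 7, 16 (2 points).
  x = 3: rhs = 22, matching y values: none (0 points).
  x = 4: rhs = 13, matching y values: 6, 17 (2 points).
  x = 5: rhs = 5, matching y values: none (0 points).
  x = 6: rhs = 4, matching y values: 2, 21 (2 points).
  x = 7: rhs = 16, matching y values: 4, 19 (2 points).
  x = 8: rhs = 1, matching y values: 1, 22 (2 points).
  x = 9: rhs = 11, matching y values: none (0 points).
  x = 10: rhs = 6, matching y values: 11, 12 (2 points).
  x = 11: rhs = 15, matching y values: none (0 points).
  x = 12: rhs = 21, matching y values: none (0 points).
  x = 13: rhs = 7, matching y values: none (0 points).
  x = 14: rhs = 2, matching y values: 5, 18 (2 points).
  x = 15: rhs = 12, matching y values: 9, 14 (2 points).
  x = 16: rhs = 20, matching y values: none (0 points).
  x = 17: rhs = 9, matching y values: 3, 20 (2 points).
  x = 18: rhs = 8, matching y values: 10, 13 (2 points).
  x = 19: rhs = 0, matching y values: 0 (1 points).
  x = 20: rhs = 14, matching y values: none (0 points).
  x = 21: rhs = 10, matching y values: none (0 points).
  x = 22: rhs = 17, matching y values: none (0 points).
Total affine count: 23.
Full point count |E(F_23)| = 23 + 1 = 24.
Hasse bound: |24 − (23+1)| = |0| = 0 ≤ 2√23 ≈ 9.5917 ✓.


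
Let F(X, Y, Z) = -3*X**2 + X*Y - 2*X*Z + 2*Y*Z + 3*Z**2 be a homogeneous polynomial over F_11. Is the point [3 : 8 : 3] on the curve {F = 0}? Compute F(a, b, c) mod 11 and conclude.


F(3,8,3) ≡ 10 (mod 11); P is NOT on the curve.

Evaluate F(3, 8, 3) term-by-term (mod 11).
  -3*X**2 ↦ -3·9·1·1 = -27
  X*Y ↦ 1·3·8·1 = 24
  -2*X*Z ↦ -2·3·1·3 = -18
  2*Y*Z ↦ 2·1·8·3 = 48
  3*Z**2 ↦ 3·1·1·9 = 27
Sum: F(3, 8, 3) = (-27) + (24) + (-18) + (48) + (27) = 54.
Reducing mod 11: 54 ≡ 10 (mod 11).
Since F(a, b, c) ≡ 10 ≠ 0 (mod 11), P does NOT lie on the curve.


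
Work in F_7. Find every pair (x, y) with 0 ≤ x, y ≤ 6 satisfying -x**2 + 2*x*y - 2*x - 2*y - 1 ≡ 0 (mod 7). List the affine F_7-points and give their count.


Affine F_7-points: {(0, 3), (2, 1), (3, 4), (4, 3), (5, 1), (6, 0)}; count = 6.

For each of the 49 pairs (x, y) ∈ F_7², evaluate f(x, y) mod 7. Record the zeros.
  x = 0: [0↦6, 1↦4, 2↦2, 3↦0, 4↦5, 5↦3, 6↦1]  zeros at y ∈ {3}
  x = 1: [0↦3, 1↦3, 2↦3, 3↦3, 4↦3, 5↦3, 6↦3]  zeros at y ∈ ∅
  x = 2: [0↦5, 1↦0, 2↦2, 3↦4, 4↦6, 5↦1, 6↦3]  zeros at y ∈ {1}
  x = 3: [0↦5, 1↦2, 2↦6, 3↦3, 4↦0, 5↦4, 6↦1]  zeros at y ∈ {4}
  x = 4: [0↦3, 1↦2, 2↦1, 3↦0, 4↦6, 5↦5, 6↦4]  zeros at y ∈ {3}
  x = 5: [0↦6, 1↦0, 2↦1, 3↦2, 4↦3, 5↦4, 6↦5]  zeros at y ∈ {1}
  x = 6: [0↦0, 1↦3, 2↦6, 3↦2, 4↦5, 5↦1, 6↦4]  zeros at y ∈ {0}
Collecting zeros: affine points = {(0, 3), (2, 1), (3, 4), (4, 3), (5, 1), (6, 0)}.
Total count |C(F_7)_aff| = 6.


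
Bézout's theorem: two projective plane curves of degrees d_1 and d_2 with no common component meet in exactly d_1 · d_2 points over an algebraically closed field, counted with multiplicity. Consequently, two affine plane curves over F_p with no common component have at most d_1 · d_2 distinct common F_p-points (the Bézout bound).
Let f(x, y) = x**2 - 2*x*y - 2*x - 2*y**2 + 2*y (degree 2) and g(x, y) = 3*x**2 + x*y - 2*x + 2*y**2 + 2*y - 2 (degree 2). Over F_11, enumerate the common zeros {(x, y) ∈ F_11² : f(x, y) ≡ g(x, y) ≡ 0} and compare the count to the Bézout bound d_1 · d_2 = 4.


Common zeros: ∅; count = 0; Bézout bound = 4.

deg(f) = 2, deg(g) = 2, so Bézout bound = 4.
Scan x ∈ F_11. For each x, list the y ∈ F_11 with f(x, y) ≡ 0 and those with g(x, y) ≡ 0 (mod 11); the common zeros in that column are the intersection.
  x = 0: f ≡ 0 at y ∈ {0, 1}; g ≡ 0 at y ∈ {3, 7}; common: ∅.
  x = 1: f ≡ 0 at y ∈ {4, 7}; g ≡ 0 at y ∈ ∅; common: ∅.
  x = 2: f ≡ 0 at y ∈ {0, 10}; g ≡ 0 at y ∈ {2, 7}; common: ∅.
  x = 3: f ≡ 0 at y ∈ ∅; g ≡ 0 at y ∈ {6, 8}; common: ∅.
  x = 4: f ≡ 0 at y ∈ {1, 7}; g ≡ 0 at y ∈ ∅; common: ∅.
  x = 5: f ≡ 0 at y ∈ ∅; g ≡ 0 at y ∈ ∅; common: ∅.
  x = 6: f ≡ 0 at y ∈ ∅; g ≡ 0 at y ∈ {8, 10}; common: ∅.
  x = 7: f ≡ 0 at y ∈ ∅; g ≡ 0 at y ∈ {3, 9}; common: ∅.
  x = 8: f ≡ 0 at y ∈ ∅; g ≡ 0 at y ∈ ∅; common: ∅.
  x = 9: f ≡ 0 at y ∈ {4, 10}; g ≡ 0 at y ∈ {2, 9}; common: ∅.
  x = 10: f ≡ 0 at y ∈ ∅; g ≡ 0 at y ∈ ∅; common: ∅.
Collecting: common zeros = ∅, so the count is 0.
Comparison with the Bézout bound: 0 ≤ 4 = deg(f)·deg(g), as expected for curves with no common component (the affine F_11-count falls short of the bound because intersections may lie at infinity, over extension fields, or carry multiplicity).


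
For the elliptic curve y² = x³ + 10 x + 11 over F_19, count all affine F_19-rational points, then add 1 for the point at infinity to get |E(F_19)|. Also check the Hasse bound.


Affine points = {(0, 7), (0, 12), (2, 1), (2, 18), (3, 7), (3, 12), (4, 1), (4, 18), (7, 5), (7, 14), (10, 3), (10, 16), (12, 4), (12, 15), (13, 1), (13, 18), (14, 8), (14, 11), (16, 7), (16, 12), (18, 0)}; affine count = 21; |E(F_19)| = 22.

Discriminant check: Δ ∝ 4a³ + 27b² = 4·10³ + 27·11² = 4·1000 + 27·121 ≡ 9 (mod 19). Nonzero ⇒ E is nonsingular.
For each x ∈ F_19, compute rhs = x³ + 10·x + 11 mod 19, then count y ∈ F_19 with y² ≡ rhs.
  x = 0: rhs = 11, matching y values: 7, 12 (2 points).
  x = 1: rhs = 3, matching y values: none (0 points).
  x = 2: rhs = 1, matching y values: 1, 18 (2 points).
  x = 3: rhs = 11, matching y values: 7, 12 (2 points).
  x = 4: rhs = 1, matching y values: 1, 18 (2 points).
  x = 5: rhs = 15, matching y values: none (0 points).
  x = 6: rhs = 2, matching y values: none (0 points).
  x = 7: rhs = 6, matching y values: 5, 14 (2 points).
  x = 8: rhs = 14, matching y values: none (0 points).
  x = 9: rhs = 13, matching y values: none (0 points).
  x = 10: rhs = 9, matching y values: 3, 16 (2 points).
  x = 11: rhs = 8, matching y values: none (0 points).
  x = 12: rhs = 16, matching y values: 4, 15 (2 points).
  x = 13: rhs = 1, matching y values: 1, 18 (2 points).
  x = 14: rhs = 7, matching y values: 8, 11 (2 points).
  x = 15: rhs = 2, matching y values: none (0 points).
  x = 16: rhs = 11, matching y values: 7, 12 (2 points).
  x = 17: rhs = 2, matching y values: none (0 points).
  x = 18: rhs = 0, matching y values: 0 (1 points).
Total affine count: 21.
Full point count |E(F_19)| = 21 + 1 = 22.
Hasse bound: |22 − (19+1)| = |2| = 2 ≤ 2√19 ≈ 8.7178 ✓.


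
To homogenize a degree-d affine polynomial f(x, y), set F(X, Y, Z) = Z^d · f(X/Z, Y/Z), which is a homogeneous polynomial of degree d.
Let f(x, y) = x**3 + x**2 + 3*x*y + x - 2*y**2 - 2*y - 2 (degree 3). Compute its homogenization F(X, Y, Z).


F(X, Y, Z) = X**3 + X**2*Z + 3*X*Y*Z + X*Z**2 - 2*Y**2*Z - 2*Y*Z**2 - 2*Z**3

deg(f) = 3.
Substitute x = X/Z, y = Y/Z into f, then multiply by Z^3.
  monomial 1·x^3·y^0 ↦ 1·X^3·Y^0·Z^0.
  monomial 1·x^2·y^0 ↦ 1·X^2·Y^0·Z^1.
  monomial 3·x^1·y^1 ↦ 3·X^1·Y^1·Z^1.
  monomial 1·x^1·y^0 ↦ 1·X^1·Y^0·Z^2.
  monomial -2·x^0·y^2 ↦ -2·X^0·Y^2·Z^1.
  monomial -2·x^0·y^1 ↦ -2·X^0·Y^1·Z^2.
  monomial -2·x^0·y^0 ↦ -2·X^0·Y^0·Z^3.
Collecting: F(X, Y, Z) = X**3 + X**2*Z + 3*X*Y*Z + X*Z**2 - 2*Y**2*Z - 2*Y*Z**2 - 2*Z**3.


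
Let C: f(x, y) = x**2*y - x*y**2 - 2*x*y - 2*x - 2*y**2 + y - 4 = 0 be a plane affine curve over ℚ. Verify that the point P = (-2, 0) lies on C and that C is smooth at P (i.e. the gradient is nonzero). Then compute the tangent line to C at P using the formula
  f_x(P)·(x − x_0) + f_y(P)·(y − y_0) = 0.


Tangent line at P: -2*x + 9*y - 4 = 0.

Step 1: f(-2, 0) = 0, so P lies on C.
Step 2: partial derivatives
  f_x(x, y) = 2*x*y - y**2 - 2*y - 2, f_y(x, y) = x**2 - 2*x*y - 2*x - 4*y + 1.
  f_x(P) = -2, f_y(P) = 9 (gradient nonzero, so P is smooth).
Step 3: tangent line at P: -2·(x − -2) + 9·(y − 0) = 0.
Expanding: -2*x + 9*y - 4 = 0.


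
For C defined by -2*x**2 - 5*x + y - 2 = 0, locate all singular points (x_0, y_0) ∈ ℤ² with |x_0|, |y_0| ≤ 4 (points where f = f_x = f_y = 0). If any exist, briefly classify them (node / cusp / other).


No singular points in the scanned grid; C is smooth there.

Compute partial derivatives:
  f_x = -4*x - 5.
  f_y = 1.
f_y = 1 is a nonzero constant, so f_y never vanishes: no point (x, y) can satisfy f = f_x = f_y = 0. In particular no (x, y) ∈ {−4, ..., 4}² is singular; the curve is smooth.


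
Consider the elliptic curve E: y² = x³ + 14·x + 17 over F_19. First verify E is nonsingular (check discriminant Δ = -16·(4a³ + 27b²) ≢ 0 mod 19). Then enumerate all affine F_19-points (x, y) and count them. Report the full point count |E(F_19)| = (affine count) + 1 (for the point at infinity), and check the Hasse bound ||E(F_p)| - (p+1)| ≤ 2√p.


Affine points = {(0, 6), (0, 13), (4, 2), (4, 17), (9, 6), (9, 13), (10, 6), (10, 13), (11, 1), (11, 18), (15, 7), (15, 12), (16, 9), (16, 10), (17, 0)}; affine count = 15; |E(F_19)| = 16.

Discriminant check: Δ ∝ 4a³ + 27b² = 4·14³ + 27·17² = 4·2744 + 27·289 ≡ 7 (mod 19). Nonzero ⇒ E is nonsingular.
For each x ∈ F_19, compute rhs = x³ + 14·x + 17 mod 19, then count y ∈ F_19 with y² ≡ rhs.
  x = 0: rhs = 17, matching y values: 6, 13 (2 points).
  x = 1: rhs = 13, matching y values: none (0 points).
  x = 2: rhs = 15, matching y values: none (0 points).
  x = 3: rhs = 10, matching y values: none (0 points).
  x = 4: rhs = 4, matching y values: 2, 17 (2 points).
  x = 5: rhs = 3, matching y values: none (0 points).
  x = 6: rhs = 13, matching y values: none (0 points).
  x = 7: rhs = 2, matching y values: none (0 points).
  x = 8: rhs = 14, matching y values: none (0 points).
  x = 9: rhs = 17, matching y values: 6, 13 (2 points).
  x = 10: rhs = 17, matching y values: 6, 13 (2 points).
  x = 11: rhs = 1, matching y values: 1, 18 (2 points).
  x = 12: rhs = 13, matching y values: none (0 points).
  x = 13: rhs = 2, matching y values: none (0 points).
  x = 14: rhs = 12, matching y values: none (0 points).
  x = 15: rhs = 11, matching y values: 7, 12 (2 points).
  x = 16: rhs = 5, matching y values: 9, 10 (2 points).
  x = 17: rhs = 0, matching y values: 0 (1 points).
  x = 18: rhs = 2, matching y values: none (0 points).
Total affine count: 15.
Full point count |E(F_19)| = 15 + 1 = 16.
Hasse bound: |16 − (19+1)| = |-4| = 4 ≤ 2√19 ≈ 8.7178 ✓.


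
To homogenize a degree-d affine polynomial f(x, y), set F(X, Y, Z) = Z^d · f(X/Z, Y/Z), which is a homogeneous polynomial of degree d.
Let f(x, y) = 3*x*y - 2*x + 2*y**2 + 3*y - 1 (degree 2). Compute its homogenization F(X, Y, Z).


F(X, Y, Z) = 3*X*Y - 2*X*Z + 2*Y**2 + 3*Y*Z - Z**2

deg(f) = 2.
Substitute x = X/Z, y = Y/Z into f, then multiply by Z^2.
  monomial 3·x^1·y^1 ↦ 3·X^1·Y^1·Z^0.
  monomial -2·x^1·y^0 ↦ -2·X^1·Y^0·Z^1.
  monomial 2·x^0·y^2 ↦ 2·X^0·Y^2·Z^0.
  monomial 3·x^0·y^1 ↦ 3·X^0·Y^1·Z^1.
  monomial -1·x^0·y^0 ↦ -1·X^0·Y^0·Z^2.
Collecting: F(X, Y, Z) = 3*X*Y - 2*X*Z + 2*Y**2 + 3*Y*Z - Z**2.


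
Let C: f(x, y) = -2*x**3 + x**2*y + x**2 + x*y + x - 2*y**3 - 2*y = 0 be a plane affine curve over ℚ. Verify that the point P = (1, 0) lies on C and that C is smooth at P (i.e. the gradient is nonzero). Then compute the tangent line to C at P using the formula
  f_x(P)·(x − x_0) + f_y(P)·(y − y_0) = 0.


Tangent line at P: 3 - 3*x = 0.

Step 1: f(1, 0) = 0, so P lies on C.
Step 2: partial derivatives
  f_x(x, y) = -6*x**2 + 2*x*y + 2*x + y + 1, f_y(x, y) = x**2 + x - 6*y**2 - 2.
  f_x(P) = -3, f_y(P) = 0 (gradient nonzero, so P is smooth).
Step 3: tangent line at P: -3·(x − 1) + 0·(y − 0) = 0.
Expanding: 3 - 3*x = 0.


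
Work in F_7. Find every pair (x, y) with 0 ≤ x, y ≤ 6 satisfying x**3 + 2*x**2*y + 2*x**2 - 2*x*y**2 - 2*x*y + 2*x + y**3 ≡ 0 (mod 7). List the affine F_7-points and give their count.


Affine F_7-points: {(0, 0), (1, 3), (2, 1), (6, 3)}; count = 4.

For each of the 49 pairs (x, y) ∈ F_7², evaluate f(x, y) mod 7. Record the zeros.
  x = 0: [0↦0, 1↦1, 2↦1, 3↦6, 4↦1, 5↦6, 6↦6]  zeros at y ∈ {0}
  x = 1: [0↦5, 1↦4, 2↦5, 3↦0, 4↦2, 5↦3, 6↦2]  zeros at y ∈ {3}
  x = 2: [0↦6, 1↦0, 2↦6, 3↦2, 4↦1, 5↦2, 6↦4]  zeros at y ∈ {1}
  x = 3: [0↦2, 1↦2, 2↦3, 3↦4, 4↦4, 5↦2, 6↦4]  zeros at y ∈ ∅
  x = 4: [0↦6, 1↦2, 2↦2, 3↦5, 4↦3, 5↦2, 6↦1]  zeros at y ∈ ∅
  x = 5: [0↦3, 1↦6, 2↦2, 3↦4, 4↦4, 5↦1, 6↦1]  zeros at y ∈ ∅
  x = 6: [0↦6, 1↦6, 2↦2, 3↦0, 4↦6, 5↦5, 6↦3]  zeros at y ∈ {3}
Collecting zeros: affine points = {(0, 0), (1, 3), (2, 1), (6, 3)}.
Total count |C(F_7)_aff| = 4.


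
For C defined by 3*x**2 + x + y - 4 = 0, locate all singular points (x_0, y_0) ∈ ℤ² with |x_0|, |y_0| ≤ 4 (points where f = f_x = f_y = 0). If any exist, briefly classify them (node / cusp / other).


No singular points in the scanned grid; C is smooth there.

Compute partial derivatives:
  f_x = 6*x + 1.
  f_y = 1.
f_y = 1 is a nonzero constant, so f_y never vanishes: no point (x, y) can satisfy f = f_x = f_y = 0. In particular no (x, y) ∈ {−4, ..., 4}² is singular; the curve is smooth.


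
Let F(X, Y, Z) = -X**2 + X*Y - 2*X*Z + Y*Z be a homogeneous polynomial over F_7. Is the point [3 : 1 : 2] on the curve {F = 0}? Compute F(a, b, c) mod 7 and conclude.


F(3,1,2) ≡ 5 (mod 7); P is NOT on the curve.

Evaluate F(3, 1, 2) term-by-term (mod 7).
  -X**2 ↦ -1·9·1·1 = -9
  X*Y ↦ 1·3·1·1 = 3
  -2*X*Z ↦ -2·3·1·2 = -12
  Y*Z ↦ 1·1·1·2 = 2
Sum: F(3, 1, 2) = (-9) + (3) + (-12) + (2) = -16.
Reducing mod 7: -16 ≡ 5 (mod 7).
Since F(a, b, c) ≡ 5 ≠ 0 (mod 7), P does NOT lie on the curve.


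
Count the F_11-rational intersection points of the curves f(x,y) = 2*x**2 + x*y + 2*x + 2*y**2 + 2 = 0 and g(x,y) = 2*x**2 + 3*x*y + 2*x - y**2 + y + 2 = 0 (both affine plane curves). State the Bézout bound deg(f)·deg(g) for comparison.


Common zeros: ∅; count = 0; Bézout bound = 4.

deg(f) = 2, deg(g) = 2, so Bézout bound = 4.
Scan x ∈ F_11. For each x, list the y ∈ F_11 with f(x, y) ≡ 0 and those with g(x, y) ≡ 0 (mod 11); the common zeros in that column are the intersection.
  x = 0: f ≡ 0 at y ∈ ∅; g ≡ 0 at y ∈ {2, 10}; common: ∅.
  x = 1: f ≡ 0 at y ∈ ∅; g ≡ 0 at y ∈ ∅; common: ∅.
  x = 2: f ≡ 0 at y ∈ ∅; g ≡ 0 at y ∈ ∅; common: ∅.
  x = 3: f ≡ 0 at y ∈ ∅; g ≡ 0 at y ∈ ∅; common: ∅.
  x = 4: f ≡ 0 at y ∈ ∅; g ≡ 0 at y ∈ ∅; common: ∅.
  x = 5: f ≡ 0 at y ∈ ∅; g ≡ 0 at y ∈ {1, 4}; common: ∅.
  x = 6: f ≡ 0 at y ∈ ∅; g ≡ 0 at y ∈ {9, 10}; common: ∅.
  x = 7: f ≡ 0 at y ∈ ∅; g ≡ 0 at y ∈ {2, 9}; common: ∅.
  x = 8: f ≡ 0 at y ∈ ∅; g ≡ 0 at y ∈ ∅; common: ∅.
  x = 9: f ≡ 0 at y ∈ {6}; g ≡ 0 at y ∈ {1, 5}; common: ∅.
  x = 10: f ≡ 0 at y ∈ ∅; g ≡ 0 at y ∈ {4, 5}; common: ∅.
Collecting: common zeros = ∅, so the count is 0.
Comparison with the Bézout bound: 0 ≤ 4 = deg(f)·deg(g), as expected for curves with no common component (the affine F_11-count falls short of the bound because intersections may lie at infinity, over extension fields, or carry multiplicity).


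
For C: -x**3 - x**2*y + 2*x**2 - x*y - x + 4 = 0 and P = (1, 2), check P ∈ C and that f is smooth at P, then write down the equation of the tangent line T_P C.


Tangent line at P: -6*x - 2*y + 10 = 0.

Step 1: f(1, 2) = 0, so P lies on C.
Step 2: partial derivatives
  f_x(x, y) = -3*x**2 - 2*x*y + 4*x - y - 1, f_y(x, y) = -x**2 - x.
  f_x(P) = -6, f_y(P) = -2 (gradient nonzero, so P is smooth).
Step 3: tangent line at P: -6·(x − 1) + -2·(y − 2) = 0.
Expanding: -6*x - 2*y + 10 = 0.


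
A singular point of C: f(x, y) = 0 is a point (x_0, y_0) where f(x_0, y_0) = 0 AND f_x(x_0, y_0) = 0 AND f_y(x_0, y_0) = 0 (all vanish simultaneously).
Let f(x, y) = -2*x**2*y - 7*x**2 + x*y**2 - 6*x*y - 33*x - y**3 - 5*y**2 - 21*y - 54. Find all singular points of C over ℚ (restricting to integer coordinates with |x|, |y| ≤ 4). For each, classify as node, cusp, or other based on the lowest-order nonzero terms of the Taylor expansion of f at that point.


Singular points: {(-3, -3)}; classification: node.

Compute partial derivatives:
  f_x = -4*x*y - 14*x + y**2 - 6*y - 33.
  f_y = -2*x**2 + 2*x*y - 6*x - 3*y**2 - 10*y - 21.
Scan x_0 ∈ {−4, ..., 4}. For each x_0, f_y(x_0, y) is a polynomial in y; find its integer roots y ∈ {−4, ..., 4}, then test f_x and f at those candidates.
  x = -4: f_y(-4, y) = -3*y**2 - 18*y - 29; no integer root y with |y| ≤ 4.
  x = -3: f_y(-3, y) = -3*y**2 - 16*y - 21; vanishes at y ∈ {-3}. (-3, -3): f_x = 0, f = 0 — SINGULAR.
  x = -2: f_y(-2, y) = -3*y**2 - 14*y - 17; no integer root y with |y| ≤ 4.
  x = -1: f_y(-1, y) = -3*y**2 - 12*y - 17; no integer root y with |y| ≤ 4.
  x = 0: f_y(0, y) = -3*y**2 - 10*y - 21; no integer root y with |y| ≤ 4.
  x = 1: f_y(1, y) = -3*y**2 - 8*y - 29; no integer root y with |y| ≤ 4.
  x = 2: f_y(2, y) = -3*y**2 - 6*y - 41; no integer root y with |y| ≤ 4.
  x = 3: f_y(3, y) = -3*y**2 - 4*y - 57; no integer root y with |y| ≤ 4.
  x = 4: f_y(4, y) = -3*y**2 - 2*y - 77; no integer root y with |y| ≤ 4.
Only singular point on the grid: (-3, -3).
Classify: substitute x = -3 + u, y = -3 + v and expand: f = -2*u**2*v - u**2 + u*v**2 - v**3 + v**2.
No constant or linear terms (consistent with a singular point). Quadratic part: -u**2 + v**2. Cubic part: -2*u**2*v + u*v**2 - v**3.
The quadratic part v**2 - u**2 = (v − u)(v + u) splits into two distinct linear factors, so there are two distinct tangent lines y − -3 = ±(x − -3) — this is a node (ordinary double point).
Classification: node.


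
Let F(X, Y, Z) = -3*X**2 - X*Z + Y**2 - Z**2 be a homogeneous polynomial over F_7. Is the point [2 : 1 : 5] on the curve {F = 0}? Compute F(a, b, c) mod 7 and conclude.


F(2,1,5) ≡ 3 (mod 7); P is NOT on the curve.

Evaluate F(2, 1, 5) term-by-term (mod 7).
  -3*X**2 ↦ -3·4·1·1 = -12
  -X*Z ↦ -1·2·1·5 = -10
  Y**2 ↦ 1·1·1·1 = 1
  -Z**2 ↦ -1·1·1·25 = -25
Sum: F(2, 1, 5) = (-12) + (-10) + (1) + (-25) = -46.
Reducing mod 7: -46 ≡ 3 (mod 7).
Since F(a, b, c) ≡ 3 ≠ 0 (mod 7), P does NOT lie on the curve.


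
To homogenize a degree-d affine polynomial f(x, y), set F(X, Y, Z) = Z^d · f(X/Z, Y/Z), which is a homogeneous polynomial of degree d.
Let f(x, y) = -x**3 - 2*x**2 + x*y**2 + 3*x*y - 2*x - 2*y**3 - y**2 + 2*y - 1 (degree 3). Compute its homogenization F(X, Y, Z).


F(X, Y, Z) = -X**3 - 2*X**2*Z + X*Y**2 + 3*X*Y*Z - 2*X*Z**2 - 2*Y**3 - Y**2*Z + 2*Y*Z**2 - Z**3

deg(f) = 3.
Substitute x = X/Z, y = Y/Z into f, then multiply by Z^3.
  monomial -1·x^3·y^0 ↦ -1·X^3·Y^0·Z^0.
  monomial -2·x^2·y^0 ↦ -2·X^2·Y^0·Z^1.
  monomial 1·x^1·y^2 ↦ 1·X^1·Y^2·Z^0.
  monomial 3·x^1·y^1 ↦ 3·X^1·Y^1·Z^1.
  monomial -2·x^1·y^0 ↦ -2·X^1·Y^0·Z^2.
  monomial -2·x^0·y^3 ↦ -2·X^0·Y^3·Z^0.
  monomial -1·x^0·y^2 ↦ -1·X^0·Y^2·Z^1.
  monomial 2·x^0·y^1 ↦ 2·X^0·Y^1·Z^2.
  monomial -1·x^0·y^0 ↦ -1·X^0·Y^0·Z^3.
Collecting: F(X, Y, Z) = -X**3 - 2*X**2*Z + X*Y**2 + 3*X*Y*Z - 2*X*Z**2 - 2*Y**3 - Y**2*Z + 2*Y*Z**2 - Z**3.


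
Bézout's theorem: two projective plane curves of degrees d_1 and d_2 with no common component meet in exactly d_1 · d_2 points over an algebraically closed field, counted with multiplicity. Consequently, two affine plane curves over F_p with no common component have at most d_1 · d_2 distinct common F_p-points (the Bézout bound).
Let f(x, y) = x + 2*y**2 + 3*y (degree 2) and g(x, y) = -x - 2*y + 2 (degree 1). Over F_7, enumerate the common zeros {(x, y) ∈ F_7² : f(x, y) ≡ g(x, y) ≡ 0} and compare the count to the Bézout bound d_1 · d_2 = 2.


Common zeros: ∅; count = 0; Bézout bound = 2.

deg(f) = 2, deg(g) = 1, so Bézout bound = 2.
Scan x ∈ F_7. For each x, list the y ∈ F_7 with f(x, y) ≡ 0 and those with g(x, y) ≡ 0 (mod 7); the common zeros in that column are the intersection.
  x = 0: f ≡ 0 at y ∈ {0, 2}; g ≡ 0 at y ∈ {1}; common: ∅.
  x = 1: f ≡ 0 at y ∈ {3, 6}; g ≡ 0 at y ∈ {4}; common: ∅.
  x = 2: f ≡ 0 at y ∈ {1}; g ≡ 0 at y ∈ {0}; common: ∅.
  x = 3: f ≡ 0 at y ∈ ∅; g ≡ 0 at y ∈ {3}; common: ∅.
  x = 4: f ≡ 0 at y ∈ ∅; g ≡ 0 at y ∈ {6}; common: ∅.
  x = 5: f ≡ 0 at y ∈ {4, 5}; g ≡ 0 at y ∈ {2}; common: ∅.
  x = 6: f ≡ 0 at y ∈ ∅; g ≡ 0 at y ∈ {5}; common: ∅.
Collecting: common zeros = ∅, so the count is 0.
Comparison with the Bézout bound: 0 ≤ 2 = deg(f)·deg(g), as expected for curves with no common component (the affine F_7-count falls short of the bound because intersections may lie at infinity, over extension fields, or carry multiplicity).


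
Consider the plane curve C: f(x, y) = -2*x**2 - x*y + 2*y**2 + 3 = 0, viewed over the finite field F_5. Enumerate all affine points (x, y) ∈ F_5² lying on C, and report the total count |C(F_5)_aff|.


Affine F_5-points: {(0, 1), (0, 4), (2, 0), (2, 1), (3, 0), (3, 4)}; count = 6.

For each of the 25 pairs (x, y) ∈ F_5², evaluate f(x, y) mod 5. Record the zeros.
  x = 0: [0↦3, 1↦0, 2↦1, 3↦1, 4↦0]  zeros at y ∈ {1, 4}
  x = 1: [0↦1, 1↦2, 2↦2, 3↦1, 4↦4]  zeros at y ∈ ∅
  x = 2: [0↦0, 1↦0, 2↦4, 3↦2, 4↦4]  zeros at y ∈ {0, 1}
  x = 3: [0↦0, 1↦4, 2↦2, 3↦4, 4↦0]  zeros at y ∈ {0, 4}
  x = 4: [0↦1, 1↦4, 2↦1, 3↦2, 4↦2]  zeros at y ∈ ∅
Collecting zeros: affine points = {(0, 1), (0, 4), (2, 0), (2, 1), (3, 0), (3, 4)}.
Total count |C(F_5)_aff| = 6.


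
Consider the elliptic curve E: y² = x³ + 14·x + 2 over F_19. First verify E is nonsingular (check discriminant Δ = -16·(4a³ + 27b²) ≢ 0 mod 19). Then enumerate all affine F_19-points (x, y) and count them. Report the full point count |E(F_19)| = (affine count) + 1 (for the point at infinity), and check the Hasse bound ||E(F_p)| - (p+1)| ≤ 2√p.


Affine points = {(1, 6), (1, 13), (2, 0), (5, 8), (5, 11), (6, 6), (6, 13), (7, 5), (7, 14), (11, 9), (11, 10), (12, 6), (12, 13), (13, 5), (13, 14), (14, 4), (14, 15), (16, 3), (16, 16), (17, 2), (17, 17), (18, 5), (18, 14)}; affine count = 23; |E(F_19)| = 24.

Discriminant check: Δ ∝ 4a³ + 27b² = 4·14³ + 27·2² = 4·2744 + 27·4 ≡ 7 (mod 19). Nonzero ⇒ E is nonsingular.
For each x ∈ F_19, compute rhs = x³ + 14·x + 2 mod 19, then count y ∈ F_19 with y² ≡ rhs.
  x = 0: rhs = 2, matching y values: none (0 points).
  x = 1: rhs = 17, matching y values: 6, 13 (2 points).
  x = 2: rhs = 0, matching y values: 0 (1 points).
  x = 3: rhs = 14, matching y values: none (0 points).
  x = 4: rhs = 8, matching y values: none (0 points).
  x = 5: rhs = 7, matching y values: 8, 11 (2 points).
  x = 6: rhs = 17, matching y values: 6, 13 (2 points).
  x = 7: rhs = 6, matching y values: 5, 14 (2 points).
  x = 8: rhs = 18, matching y values: none (0 points).
  x = 9: rhs = 2, matching y values: none (0 points).
  x = 10: rhs = 2, matching y values: none (0 points).
  x = 11: rhs = 5, matching y values: 9, 10 (2 points).
  x = 12: rhs = 17, matching y values: 6, 13 (2 points).
  x = 13: rhs = 6, matching y values: 5, 14 (2 points).
  x = 14: rhs = 16, matching y values: 4, 15 (2 points).
  x = 15: rhs = 15, matching y values: none (0 points).
  x = 16: rhs = 9, matching y values: 3, 16 (2 points).
  x = 17: rhs = 4, matching y values: 2, 17 (2 points).
  x = 18: rhs = 6, matching y values: 5, 14 (2 points).
Total affine count: 23.
Full point count |E(F_19)| = 23 + 1 = 24.
Hasse bound: |24 − (19+1)| = |4| = 4 ≤ 2√19 ≈ 8.7178 ✓.


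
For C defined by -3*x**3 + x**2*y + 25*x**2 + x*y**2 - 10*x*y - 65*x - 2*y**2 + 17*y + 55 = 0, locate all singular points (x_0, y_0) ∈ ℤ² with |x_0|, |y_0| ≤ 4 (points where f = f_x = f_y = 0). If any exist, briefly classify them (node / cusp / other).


Singular points: {(3, 2)}; classification: cusp.

Compute partial derivatives:
  f_x = -9*x**2 + 2*x*y + 50*x + y**2 - 10*y - 65.
  f_y = x**2 + 2*x*y - 10*x - 4*y + 17.
Scan x_0 ∈ {−4, ..., 4}. For each x_0, f_y(x_0, y) is a polynomial in y; find its integer roots y ∈ {−4, ..., 4}, then test f_x and f at those candidates.
  x = -4: f_y(-4, y) = 73 - 12*y; no integer root y with |y| ≤ 4.
  x = -3: f_y(-3, y) = 56 - 10*y; no integer root y with |y| ≤ 4.
  x = -2: f_y(-2, y) = 41 - 8*y; no integer root y with |y| ≤ 4.
  x = -1: f_y(-1, y) = 28 - 6*y; no integer root y with |y| ≤ 4.
  x = 0: f_y(0, y) = 17 - 4*y; no integer root y with |y| ≤ 4.
  x = 1: f_y(1, y) = 8 - 2*y; vanishes at y ∈ {4}. (1, 4): f_x = -40 ≠ 0.
  x = 2: f_y(2, y) = 1; no integer root y with |y| ≤ 4.
  x = 3: f_y(3, y) = 2*y - 4; vanishes at y ∈ {2}. (3, 2): f_x = 0, f = 0 — SINGULAR.
  x = 4: f_y(4, y) = 4*y - 7; no integer root y with |y| ≤ 4.
Only singular point on the grid: (3, 2).
Classify: substitute x = 3 + u, y = 2 + v and expand: f = -3*u**3 + u**2*v + u*v**2 + v**2.
No constant or linear terms (consistent with a singular point). Quadratic part: v**2. Cubic part: -3*u**3 + u**2*v + u*v**2.
The quadratic part v**2 is a perfect square, so there is a single (double) tangent line v = 0, i.e. y = 2. Restricting the cubic part to that line (v = 0) leaves -3*u**3 ≠ 0, so f is not divisible by v and the branch is v² ≈ 3*u**3 to lowest order — this is a cusp.
Classification: cusp.


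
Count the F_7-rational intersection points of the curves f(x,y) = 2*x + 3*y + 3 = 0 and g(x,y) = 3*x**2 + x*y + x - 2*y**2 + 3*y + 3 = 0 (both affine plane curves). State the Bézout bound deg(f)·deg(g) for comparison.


Common zeros: ∅; count = 0; Bézout bound = 2.

deg(f) = 1, deg(g) = 2, so Bézout bound = 2.
Scan x ∈ F_7. For each x, list the y ∈ F_7 with f(x, y) ≡ 0 and those with g(x, y) ≡ 0 (mod 7); the common zeros in that column are the intersection.
  x = 0: f ≡ 0 at y ∈ {6}; g ≡ 0 at y ∈ ∅; common: ∅.
  x = 1: f ≡ 0 at y ∈ {3}; g ≡ 0 at y ∈ {0, 2}; common: ∅.
  x = 2: f ≡ 0 at y ∈ {0}; g ≡ 0 at y ∈ {3}; common: ∅.
  x = 3: f ≡ 0 at y ∈ {4}; g ≡ 0 at y ∈ ∅; common: ∅.
  x = 4: f ≡ 0 at y ∈ {1}; g ≡ 0 at y ∈ ∅; common: ∅.
  x = 5: f ≡ 0 at y ∈ {5}; g ≡ 0 at y ∈ {2}; common: ∅.
  x = 6: f ≡ 0 at y ∈ {2}; g ≡ 0 at y ∈ {3, 5}; common: ∅.
Collecting: common zeros = ∅, so the count is 0.
Comparison with the Bézout bound: 0 ≤ 2 = deg(f)·deg(g), as expected for curves with no common component (the affine F_7-count falls short of the bound because intersections may lie at infinity, over extension fields, or carry multiplicity).


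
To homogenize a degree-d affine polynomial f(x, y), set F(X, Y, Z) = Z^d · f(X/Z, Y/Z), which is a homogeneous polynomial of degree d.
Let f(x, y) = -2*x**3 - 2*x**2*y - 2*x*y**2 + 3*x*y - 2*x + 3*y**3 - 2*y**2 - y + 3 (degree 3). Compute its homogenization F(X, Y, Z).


F(X, Y, Z) = -2*X**3 - 2*X**2*Y - 2*X*Y**2 + 3*X*Y*Z - 2*X*Z**2 + 3*Y**3 - 2*Y**2*Z - Y*Z**2 + 3*Z**3

deg(f) = 3.
Substitute x = X/Z, y = Y/Z into f, then multiply by Z^3.
  monomial -2·x^3·y^0 ↦ -2·X^3·Y^0·Z^0.
  monomial -2·x^2·y^1 ↦ -2·X^2·Y^1·Z^0.
  monomial -2·x^1·y^2 ↦ -2·X^1·Y^2·Z^0.
  monomial 3·x^1·y^1 ↦ 3·X^1·Y^1·Z^1.
  monomial -2·x^1·y^0 ↦ -2·X^1·Y^0·Z^2.
  monomial 3·x^0·y^3 ↦ 3·X^0·Y^3·Z^0.
  monomial -2·x^0·y^2 ↦ -2·X^0·Y^2·Z^1.
  monomial -1·x^0·y^1 ↦ -1·X^0·Y^1·Z^2.
  monomial 3·x^0·y^0 ↦ 3·X^0·Y^0·Z^3.
Collecting: F(X, Y, Z) = -2*X**3 - 2*X**2*Y - 2*X*Y**2 + 3*X*Y*Z - 2*X*Z**2 + 3*Y**3 - 2*Y**2*Z - Y*Z**2 + 3*Z**3.


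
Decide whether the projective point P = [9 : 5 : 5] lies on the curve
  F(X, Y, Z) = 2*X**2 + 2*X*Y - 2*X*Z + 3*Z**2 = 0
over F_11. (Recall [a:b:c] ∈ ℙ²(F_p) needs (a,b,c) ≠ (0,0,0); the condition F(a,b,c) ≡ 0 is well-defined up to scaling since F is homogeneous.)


F(9,5,5) ≡ 6 (mod 11); P is NOT on the curve.

Evaluate F(9, 5, 5) term-by-term (mod 11).
  2*X**2 ↦ 2·81·1·1 = 162
  2*X*Y ↦ 2·9·5·1 = 90
  -2*X*Z ↦ -2·9·1·5 = -90
  3*Z**2 ↦ 3·1·1·25 = 75
Sum: F(9, 5, 5) = (162) + (90) + (-90) + (75) = 237.
Reducing mod 11: 237 ≡ 6 (mod 11).
Since F(a, b, c) ≡ 6 ≠ 0 (mod 11), P does NOT lie on the curve.


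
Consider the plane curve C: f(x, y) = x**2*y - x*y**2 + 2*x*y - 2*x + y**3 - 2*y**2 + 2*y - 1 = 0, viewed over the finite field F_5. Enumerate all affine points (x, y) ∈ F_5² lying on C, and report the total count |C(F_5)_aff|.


Affine F_5-points: {(0, 1), (1, 1), (2, 0), (2, 4), (3, 2), (3, 4)}; count = 6.

For each of the 25 pairs (x, y) ∈ F_5², evaluate f(x, y) mod 5. Record the zeros.
  x = 0: [0↦4, 1↦0, 2↦3, 3↦4, 4↦4]  zeros at y ∈ {1}
  x = 1: [0↦2, 1↦0, 2↦3, 3↦2, 4↦3]  zeros at y ∈ {1}
  x = 2: [0↦0, 1↦2, 2↦2, 3↦1, 4↦0]  zeros at y ∈ {0, 4}
  x = 3: [0↦3, 1↦1, 2↦0, 3↦1, 4↦0]  zeros at y ∈ {2, 4}
  x = 4: [0↦1, 1↦2, 2↦2, 3↦2, 4↦3]  zeros at y ∈ ∅
Collecting zeros: affine points = {(0, 1), (1, 1), (2, 0), (2, 4), (3, 2), (3, 4)}.
Total count |C(F_5)_aff| = 6.


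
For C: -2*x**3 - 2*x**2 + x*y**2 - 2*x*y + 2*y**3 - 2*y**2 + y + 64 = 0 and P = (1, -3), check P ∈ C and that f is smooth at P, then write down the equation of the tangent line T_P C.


Tangent line at P: 5*x + 59*y + 172 = 0.

Step 1: f(1, -3) = 0, so P lies on C.
Step 2: partial derivatives
  f_x(x, y) = -6*x**2 - 4*x + y**2 - 2*y, f_y(x, y) = 2*x*y - 2*x + 6*y**2 - 4*y + 1.
  f_x(P) = 5, f_y(P) = 59 (gradient nonzero, so P is smooth).
Step 3: tangent line at P: 5·(x − 1) + 59·(y − -3) = 0.
Expanding: 5*x + 59*y + 172 = 0.


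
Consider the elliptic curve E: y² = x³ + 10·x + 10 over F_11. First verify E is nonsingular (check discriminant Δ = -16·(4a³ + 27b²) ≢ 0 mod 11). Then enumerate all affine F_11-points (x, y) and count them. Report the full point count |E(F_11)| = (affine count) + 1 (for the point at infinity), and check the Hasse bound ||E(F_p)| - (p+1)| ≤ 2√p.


Affine points = {(2, 4), (2, 7), (3, 1), (3, 10), (4, 2), (4, 9), (5, 3), (5, 8), (6, 0), (7, 4), (7, 7), (9, 2), (9, 9)}; affine count = 13; |E(F_11)| = 14.

Discriminant check: Δ ∝ 4a³ + 27b² = 4·10³ + 27·10² = 4·1000 + 27·100 ≡ 1 (mod 11). Nonzero ⇒ E is nonsingular.
For each x ∈ F_11, compute rhs = x³ + 10·x + 10 mod 11, then count y ∈ F_11 with y² ≡ rhs.
  x = 0: rhs = 10, matching y values: none (0 points).
  x = 1: rhs = 10, matching y values: none (0 points).
  x = 2: rhs = 5, matching y values: 4, 7 (2 points).
  x = 3: rhs = 1, matching y values: 1, 10 (2 points).
  x = 4: rhs = 4, matching y values: 2, 9 (2 points).
  x = 5: rhs = 9, matching y values: 3, 8 (2 points).
  x = 6: rhs = 0, matching y values: 0 (1 points).
  x = 7: rhs = 5, matching y values: 4, 7 (2 points).
  x = 8: rhs = 8, matching y values: none (0 points).
  x = 9: rhs = 4, matching y values: 2, 9 (2 points).
  x = 10: rhs = 10, matching y values: none (0 points).
Total affine count: 13.
Full point count |E(F_11)| = 13 + 1 = 14.
Hasse bound: |14 − (11+1)| = |2| = 2 ≤ 2√11 ≈ 6.6332 ✓.


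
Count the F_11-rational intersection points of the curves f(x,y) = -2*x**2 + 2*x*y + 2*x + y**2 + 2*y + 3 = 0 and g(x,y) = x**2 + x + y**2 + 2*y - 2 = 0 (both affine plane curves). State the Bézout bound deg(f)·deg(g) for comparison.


Common zeros: ∅; count = 0; Bézout bound = 4.

deg(f) = 2, deg(g) = 2, so Bézout bound = 4.
Scan x ∈ F_11. For each x, list the y ∈ F_11 with f(x, y) ≡ 0 and those with g(x, y) ≡ 0 (mod 11); the common zeros in that column are the intersection.
  x = 0: f ≡ 0 at y ∈ {2, 7}; g ≡ 0 at y ∈ {4, 5}; common: ∅.
  x = 1: f ≡ 0 at y ∈ {8, 10}; g ≡ 0 at y ∈ {0, 9}; common: ∅.
  x = 2: f ≡ 0 at y ∈ ∅; g ≡ 0 at y ∈ ∅; common: ∅.
  x = 3: f ≡ 0 at y ∈ {1, 2}; g ≡ 0 at y ∈ ∅; common: ∅.
  x = 4: f ≡ 0 at y ∈ ∅; g ≡ 0 at y ∈ {3, 6}; common: ∅.
  x = 5: f ≡ 0 at y ∈ ∅; g ≡ 0 at y ∈ ∅; common: ∅.
  x = 6: f ≡ 0 at y ∈ ∅; g ≡ 0 at y ∈ {3, 6}; common: ∅.
  x = 7: f ≡ 0 at y ∈ ∅; g ≡ 0 at y ∈ ∅; common: ∅.
  x = 8: f ≡ 0 at y ∈ {7, 8}; g ≡ 0 at y ∈ ∅; common: ∅.
  x = 9: f ≡ 0 at y ∈ ∅; g ≡ 0 at y ∈ {0, 9}; common: ∅.
  x = 10: f ≡ 0 at y ∈ {1, 10}; g ≡ 0 at y ∈ {4, 5}; common: ∅.
Collecting: common zeros = ∅, so the count is 0.
Comparison with the Bézout bound: 0 ≤ 4 = deg(f)·deg(g), as expected for curves with no common component (the affine F_11-count falls short of the bound because intersections may lie at infinity, over extension fields, or carry multiplicity).
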